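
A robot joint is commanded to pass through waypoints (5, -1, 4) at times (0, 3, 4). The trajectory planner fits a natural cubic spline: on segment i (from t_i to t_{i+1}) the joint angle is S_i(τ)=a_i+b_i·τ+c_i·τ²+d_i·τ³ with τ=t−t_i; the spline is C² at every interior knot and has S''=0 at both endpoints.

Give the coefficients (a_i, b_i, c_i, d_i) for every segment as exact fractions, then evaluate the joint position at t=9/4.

  seg 0: a=5 b=-37/8 c=0 d=7/24
  seg 1: a=-1 b=13/4 c=21/8 d=-7/8
S(9/4) = -1067/512

Δ: Δ0=-2, Δ1=5
row 1: diag=8, rhs=42; c'=1/8, d'=21/4
back: M1=21/4
M: M0=0, M1=21/4, M2=0
seg 0: a=5, c=M0/2=0, d=(M1−M0)/(6·3)=7/24, b=Δ0−h0·(2M0+M1)/6=-37/8
seg 1: a=-1, c=M1/2=21/8, d=(M2−M1)/(6·1)=-7/8, b=Δ1−h1·(2M1+M2)/6=13/4
t_q=9/4 → seg 0, τ=9/4; S=5+-37/8·τ+0·τ²+7/24·τ³=-1067/512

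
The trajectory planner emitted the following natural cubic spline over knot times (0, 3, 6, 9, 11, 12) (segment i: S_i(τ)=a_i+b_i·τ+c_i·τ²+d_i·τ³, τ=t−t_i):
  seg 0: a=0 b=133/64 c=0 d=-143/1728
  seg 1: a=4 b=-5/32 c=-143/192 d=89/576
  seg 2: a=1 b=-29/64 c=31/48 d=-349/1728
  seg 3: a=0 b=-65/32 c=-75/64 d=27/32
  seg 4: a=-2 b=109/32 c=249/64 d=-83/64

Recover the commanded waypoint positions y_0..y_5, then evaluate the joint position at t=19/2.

y_0 = S_0(0) = a_0 = 0
y_1 = S_1(0) = a_1 = 4
y_2 = S_2(0) = a_2 = 1
y_3 = S_3(0) = a_3 = 0
y_4 = S_4(0) = a_4 = -2
y_5 = S_4(1) = 4
t_q=19/2 is in segment 3 (τ=1/2); S_3(τ)=-77/64

y_0=0 y_1=4 y_2=1 y_3=0 y_4=-2 y_5=4
S(19/2) = -77/64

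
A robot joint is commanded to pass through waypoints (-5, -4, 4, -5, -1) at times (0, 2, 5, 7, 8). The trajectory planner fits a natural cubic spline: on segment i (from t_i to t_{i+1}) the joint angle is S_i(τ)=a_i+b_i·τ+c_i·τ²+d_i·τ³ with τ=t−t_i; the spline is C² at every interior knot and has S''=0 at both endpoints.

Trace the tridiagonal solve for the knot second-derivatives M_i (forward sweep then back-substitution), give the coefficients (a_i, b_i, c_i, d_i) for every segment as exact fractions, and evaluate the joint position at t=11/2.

Δ: Δ0=1/2, Δ1=8/3, Δ2=-9/2, Δ3=4
row 1: diag=10, rhs=13; c'=3/10, d'=13/10
row 2: denom=10−3·3/10=91/10; d'=(-43−3·13/10)/(91/10)=-67/13
row 3: denom=6−2·20/91=506/91; d'=(51−2·-67/13)/(506/91)=5579/506
back: M3=5579/506
back: M2=-67/13−20/91·5579/506=-1917/253
back: M1=13/10−3/10·-1917/253=904/253
M: M0=0, M1=904/253, M2=-1917/253, M3=5579/506, M4=0
seg 0: a=-5, c=M0/2=0, d=(M1−M0)/(6·2)=226/759, b=Δ0−h0·(2M0+M1)/6=-1049/1518
seg 1: a=-4, c=M1/2=452/253, d=(M2−M1)/(6·3)=-2821/4554, b=Δ1−h1·(2M1+M2)/6=4375/1518
seg 2: a=4, c=M2/2=-1917/506, d=(M3−M2)/(6·2)=9413/6072, b=Δ2−h2·(2M2+M3)/6=-2371/759
seg 3: a=-5, c=M3/2=5579/1012, d=(M4−M3)/(6·1)=-5579/3036, b=Δ3−h3·(2M3+M4)/6=493/1518
t_q=11/2 → seg 2, τ=1/2; S=4+-2371/759·τ+-1917/506·τ²+9413/6072·τ³=27279/16192

  seg 0: a=-5 b=-1049/1518 c=0 d=226/759
  seg 1: a=-4 b=4375/1518 c=452/253 d=-2821/4554
  seg 2: a=4 b=-2371/759 c=-1917/506 d=9413/6072
  seg 3: a=-5 b=493/1518 c=5579/1012 d=-5579/3036
S(11/2) = 27279/16192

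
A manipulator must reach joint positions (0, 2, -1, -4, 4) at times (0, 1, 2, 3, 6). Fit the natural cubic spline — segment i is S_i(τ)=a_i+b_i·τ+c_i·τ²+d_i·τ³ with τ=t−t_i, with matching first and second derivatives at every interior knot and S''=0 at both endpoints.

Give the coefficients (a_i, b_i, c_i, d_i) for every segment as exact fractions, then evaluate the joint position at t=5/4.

Δ: Δ0=2, Δ1=-3, Δ2=-3, Δ3=8/3
row 1: diag=4, rhs=-30; c'=1/4, d'=-15/2
row 2: denom=4−1·1/4=15/4; d'=(0−1·-15/2)/(15/4)=2
row 3: denom=8−1·4/15=116/15; d'=(34−1·2)/(116/15)=120/29
back: M3=120/29
back: M2=2−4/15·120/29=26/29
back: M1=-15/2−1/4·26/29=-224/29
M: M0=0, M1=-224/29, M2=26/29, M3=120/29, M4=0
seg 0: a=0, c=M0/2=0, d=(M1−M0)/(6·1)=-112/87, b=Δ0−h0·(2M0+M1)/6=286/87
seg 1: a=2, c=M1/2=-112/29, d=(M2−M1)/(6·1)=125/87, b=Δ1−h1·(2M1+M2)/6=-50/87
seg 2: a=-1, c=M2/2=13/29, d=(M3−M2)/(6·1)=47/87, b=Δ2−h2·(2M2+M3)/6=-347/87
seg 3: a=-4, c=M3/2=60/29, d=(M4−M3)/(6·3)=-20/87, b=Δ3−h3·(2M3+M4)/6=-128/87
t_q=5/4 → seg 1, τ=1/4; S=2+-50/87·τ+-112/29·τ²+125/87·τ³=3039/1856

  seg 0: a=0 b=286/87 c=0 d=-112/87
  seg 1: a=2 b=-50/87 c=-112/29 d=125/87
  seg 2: a=-1 b=-347/87 c=13/29 d=47/87
  seg 3: a=-4 b=-128/87 c=60/29 d=-20/87
S(5/4) = 3039/1856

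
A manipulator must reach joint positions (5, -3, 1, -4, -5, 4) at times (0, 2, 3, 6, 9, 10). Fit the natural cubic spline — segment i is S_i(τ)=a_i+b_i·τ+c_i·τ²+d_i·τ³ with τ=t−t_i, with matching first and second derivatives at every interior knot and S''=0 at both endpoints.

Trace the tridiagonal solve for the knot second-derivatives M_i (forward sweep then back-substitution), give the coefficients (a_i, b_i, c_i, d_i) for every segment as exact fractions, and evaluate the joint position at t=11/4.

Δ: Δ0=-4, Δ1=4, Δ2=-5/3, Δ3=-1/3, Δ4=9
row 1: diag=6, rhs=48; c'=1/6, d'=8
row 2: denom=8−1·1/6=47/6; d'=(-34−1·8)/(47/6)=-252/47
row 3: denom=12−3·18/47=510/47; d'=(8−3·-252/47)/(510/47)=566/255
row 4: denom=8−3·47/170=1219/170; d'=(56−3·566/255)/(1219/170)=8388/1219
back: M4=8388/1219
back: M3=566/255−47/170·8388/1219=1160/3657
back: M2=-252/47−18/47·1160/3657=-6684/1219
back: M1=8−1/6·-6684/1219=10866/1219
M: M0=0, M1=10866/1219, M2=-6684/1219, M3=1160/3657, M4=8388/1219, M5=0
seg 0: a=5, c=M0/2=0, d=(M1−M0)/(6·2)=1811/2438, b=Δ0−h0·(2M0+M1)/6=-8498/1219
seg 1: a=-3, c=M1/2=5433/1219, d=(M2−M1)/(6·1)=-2925/1219, b=Δ1−h1·(2M1+M2)/6=2368/1219
seg 2: a=1, c=M2/2=-3342/1219, d=(M3−M2)/(6·3)=10606/32913, b=Δ2−h2·(2M2+M3)/6=4459/1219
seg 3: a=-4, c=M3/2=580/3657, d=(M4−M3)/(6·3)=12002/32913, b=Δ3−h3·(2M3+M4)/6=-4987/1219
seg 4: a=-5, c=M4/2=4194/1219, d=(M5−M4)/(6·1)=-1398/1219, b=Δ4−h4·(2M4+M5)/6=8175/1219
t_q=11/4 → seg 1, τ=3/4; S=-3+2368/1219·τ+5433/1219·τ²+-2925/1219·τ³=-3771/78016

  seg 0: a=5 b=-8498/1219 c=0 d=1811/2438
  seg 1: a=-3 b=2368/1219 c=5433/1219 d=-2925/1219
  seg 2: a=1 b=4459/1219 c=-3342/1219 d=10606/32913
  seg 3: a=-4 b=-4987/1219 c=580/3657 d=12002/32913
  seg 4: a=-5 b=8175/1219 c=4194/1219 d=-1398/1219
S(11/4) = -3771/78016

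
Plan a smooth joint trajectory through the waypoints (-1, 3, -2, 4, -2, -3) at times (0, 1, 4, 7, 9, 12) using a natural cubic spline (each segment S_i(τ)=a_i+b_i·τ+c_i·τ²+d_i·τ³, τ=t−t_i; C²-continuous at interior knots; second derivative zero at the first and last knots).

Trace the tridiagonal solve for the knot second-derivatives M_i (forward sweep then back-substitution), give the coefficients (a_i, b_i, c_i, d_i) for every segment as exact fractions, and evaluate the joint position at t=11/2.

Δ: Δ0=4, Δ1=-5/3, Δ2=2, Δ3=-3, Δ4=-1/3
row 1: diag=8, rhs=-34; c'=3/8, d'=-17/4
row 2: denom=12−3·3/8=87/8; d'=(22−3·-17/4)/(87/8)=278/87
row 3: denom=10−3·8/29=266/29; d'=(-30−3·278/87)/(266/29)=-82/19
row 4: denom=10−2·29/133=1272/133; d'=(16−2·-82/19)/(1272/133)=273/106
back: M4=273/106
back: M3=-82/19−29/133·273/106=-517/106
back: M2=278/87−8/29·-517/106=722/159
back: M1=-17/4−3/8·722/159=-631/106
M: M0=0, M1=-631/106, M2=722/159, M3=-517/106, M4=273/106, M5=0
seg 0: a=-1, c=M0/2=0, d=(M1−M0)/(6·1)=-631/636, b=Δ0−h0·(2M0+M1)/6=3175/636
seg 1: a=3, c=M1/2=-631/212, d=(M2−M1)/(6·3)=3337/5724, b=Δ1−h1·(2M1+M2)/6=641/318
seg 2: a=-2, c=M2/2=361/159, d=(M3−M2)/(6·3)=-2995/5724, b=Δ2−h2·(2M2+M3)/6=-65/636
seg 3: a=4, c=M3/2=-517/212, d=(M4−M3)/(6·2)=395/636, b=Δ3−h3·(2M3+M4)/6=-193/318
seg 4: a=-2, c=M4/2=273/212, d=(M5−M4)/(6·3)=-91/636, b=Δ4−h4·(2M4+M5)/6=-925/318
t_q=11/2 → seg 2, τ=3/2; S=-2+-65/636·τ+361/159·τ²+-2995/5724·τ³=2017/1696

  seg 0: a=-1 b=3175/636 c=0 d=-631/636
  seg 1: a=3 b=641/318 c=-631/212 d=3337/5724
  seg 2: a=-2 b=-65/636 c=361/159 d=-2995/5724
  seg 3: a=4 b=-193/318 c=-517/212 d=395/636
  seg 4: a=-2 b=-925/318 c=273/212 d=-91/636
S(11/2) = 2017/1696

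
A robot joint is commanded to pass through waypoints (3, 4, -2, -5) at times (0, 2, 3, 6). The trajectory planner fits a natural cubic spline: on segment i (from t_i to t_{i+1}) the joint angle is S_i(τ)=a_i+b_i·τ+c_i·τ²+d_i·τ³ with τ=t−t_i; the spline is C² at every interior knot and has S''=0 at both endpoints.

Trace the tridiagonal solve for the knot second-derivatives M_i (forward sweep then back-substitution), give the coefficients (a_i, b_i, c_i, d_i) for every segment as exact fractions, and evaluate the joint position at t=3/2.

  seg 0: a=3 b=275/94 c=0 d=-57/94
  seg 1: a=4 b=-409/94 c=-171/47 d=187/94
  seg 2: a=-2 b=-266/47 c=219/94 d=-73/282
S(3/2) = 4017/752

Δ: Δ0=1/2, Δ1=-6, Δ2=-1
row 1: diag=6, rhs=-39; c'=1/6, d'=-13/2
row 2: denom=8−1·1/6=47/6; d'=(30−1·-13/2)/(47/6)=219/47
back: M2=219/47
back: M1=-13/2−1/6·219/47=-342/47
M: M0=0, M1=-342/47, M2=219/47, M3=0
seg 0: a=3, c=M0/2=0, d=(M1−M0)/(6·2)=-57/94, b=Δ0−h0·(2M0+M1)/6=275/94
seg 1: a=4, c=M1/2=-171/47, d=(M2−M1)/(6·1)=187/94, b=Δ1−h1·(2M1+M2)/6=-409/94
seg 2: a=-2, c=M2/2=219/94, d=(M3−M2)/(6·3)=-73/282, b=Δ2−h2·(2M2+M3)/6=-266/47
t_q=3/2 → seg 0, τ=3/2; S=3+275/94·τ+0·τ²+-57/94·τ³=4017/752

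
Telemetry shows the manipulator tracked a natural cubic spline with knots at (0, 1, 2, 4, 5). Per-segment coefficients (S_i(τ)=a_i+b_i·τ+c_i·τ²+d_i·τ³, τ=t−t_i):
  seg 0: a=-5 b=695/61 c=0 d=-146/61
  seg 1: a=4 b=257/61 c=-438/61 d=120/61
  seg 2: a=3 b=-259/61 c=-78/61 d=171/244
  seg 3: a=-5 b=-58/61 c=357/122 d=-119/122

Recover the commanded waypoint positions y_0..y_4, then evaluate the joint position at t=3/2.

y_0=-5 y_1=4 y_2=3 y_3=-5 y_4=-4
S(3/2) = 278/61

y_0 = S_0(0) = a_0 = -5
y_1 = S_1(0) = a_1 = 4
y_2 = S_2(0) = a_2 = 3
y_3 = S_3(0) = a_3 = -5
y_4 = S_3(1) = -4
t_q=3/2 is in segment 1 (τ=1/2); S_1(τ)=278/61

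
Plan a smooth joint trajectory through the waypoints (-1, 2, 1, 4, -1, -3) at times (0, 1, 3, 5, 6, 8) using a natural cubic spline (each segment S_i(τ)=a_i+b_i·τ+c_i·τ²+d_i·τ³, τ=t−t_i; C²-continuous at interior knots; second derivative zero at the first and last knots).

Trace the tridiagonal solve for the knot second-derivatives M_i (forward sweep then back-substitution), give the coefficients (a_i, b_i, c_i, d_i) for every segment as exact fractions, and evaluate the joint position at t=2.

  seg 0: a=-1 b=1349/349 c=0 d=-302/349
  seg 1: a=2 b=443/349 c=-906/349 d=2389/2792
  seg 2: a=1 b=805/698 c=3543/1396 d=-3301/2792
  seg 3: a=4 b=-1006/349 c=-1590/349 d=851/349
  seg 4: a=-1 b=-1633/349 c=963/349 d=-321/698
S(2) = 4269/2792

Δ: Δ0=3, Δ1=-1/2, Δ2=3/2, Δ3=-5, Δ4=-1
row 1: diag=6, rhs=-21; c'=1/3, d'=-7/2
row 2: denom=8−2·1/3=22/3; d'=(12−2·-7/2)/(22/3)=57/22
row 3: denom=6−2·3/11=60/11; d'=(-39−2·57/22)/(60/11)=-81/10
row 4: denom=6−1·11/60=349/60; d'=(24−1·-81/10)/(349/60)=1926/349
back: M4=1926/349
back: M3=-81/10−11/60·1926/349=-3180/349
back: M2=57/22−3/11·-3180/349=3543/698
back: M1=-7/2−1/3·3543/698=-1812/349
M: M0=0, M1=-1812/349, M2=3543/698, M3=-3180/349, M4=1926/349, M5=0
seg 0: a=-1, c=M0/2=0, d=(M1−M0)/(6·1)=-302/349, b=Δ0−h0·(2M0+M1)/6=1349/349
seg 1: a=2, c=M1/2=-906/349, d=(M2−M1)/(6·2)=2389/2792, b=Δ1−h1·(2M1+M2)/6=443/349
seg 2: a=1, c=M2/2=3543/1396, d=(M3−M2)/(6·2)=-3301/2792, b=Δ2−h2·(2M2+M3)/6=805/698
seg 3: a=4, c=M3/2=-1590/349, d=(M4−M3)/(6·1)=851/349, b=Δ3−h3·(2M3+M4)/6=-1006/349
seg 4: a=-1, c=M4/2=963/349, d=(M5−M4)/(6·2)=-321/698, b=Δ4−h4·(2M4+M5)/6=-1633/349
t_q=2 → seg 1, τ=1; S=2+443/349·τ+-906/349·τ²+2389/2792·τ³=4269/2792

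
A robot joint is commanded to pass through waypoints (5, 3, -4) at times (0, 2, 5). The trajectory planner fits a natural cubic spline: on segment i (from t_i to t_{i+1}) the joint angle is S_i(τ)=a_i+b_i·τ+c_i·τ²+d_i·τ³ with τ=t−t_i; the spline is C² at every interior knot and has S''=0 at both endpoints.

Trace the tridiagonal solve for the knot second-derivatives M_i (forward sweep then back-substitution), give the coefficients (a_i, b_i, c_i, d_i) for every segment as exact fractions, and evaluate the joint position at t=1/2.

Δ: Δ0=-1, Δ1=-7/3
row 1: diag=10, rhs=-8; c'=3/10, d'=-4/5
back: M1=-4/5
M: M0=0, M1=-4/5, M2=0
seg 0: a=5, c=M0/2=0, d=(M1−M0)/(6·2)=-1/15, b=Δ0−h0·(2M0+M1)/6=-11/15
seg 1: a=3, c=M1/2=-2/5, d=(M2−M1)/(6·3)=2/45, b=Δ1−h1·(2M1+M2)/6=-23/15
t_q=1/2 → seg 0, τ=1/2; S=5+-11/15·τ+0·τ²+-1/15·τ³=37/8

  seg 0: a=5 b=-11/15 c=0 d=-1/15
  seg 1: a=3 b=-23/15 c=-2/5 d=2/45
S(1/2) = 37/8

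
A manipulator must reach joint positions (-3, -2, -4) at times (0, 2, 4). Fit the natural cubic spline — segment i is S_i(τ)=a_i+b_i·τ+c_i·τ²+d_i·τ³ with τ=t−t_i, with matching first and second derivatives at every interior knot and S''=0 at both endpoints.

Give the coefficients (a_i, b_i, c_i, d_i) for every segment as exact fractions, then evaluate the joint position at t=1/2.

Δ: Δ0=1/2, Δ1=-1
row 1: diag=8, rhs=-9; c'=1/4, d'=-9/8
back: M1=-9/8
M: M0=0, M1=-9/8, M2=0
seg 0: a=-3, c=M0/2=0, d=(M1−M0)/(6·2)=-3/32, b=Δ0−h0·(2M0+M1)/6=7/8
seg 1: a=-2, c=M1/2=-9/16, d=(M2−M1)/(6·2)=3/32, b=Δ1−h1·(2M1+M2)/6=-1/4
t_q=1/2 → seg 0, τ=1/2; S=-3+7/8·τ+0·τ²+-3/32·τ³=-659/256

  seg 0: a=-3 b=7/8 c=0 d=-3/32
  seg 1: a=-2 b=-1/4 c=-9/16 d=3/32
S(1/2) = -659/256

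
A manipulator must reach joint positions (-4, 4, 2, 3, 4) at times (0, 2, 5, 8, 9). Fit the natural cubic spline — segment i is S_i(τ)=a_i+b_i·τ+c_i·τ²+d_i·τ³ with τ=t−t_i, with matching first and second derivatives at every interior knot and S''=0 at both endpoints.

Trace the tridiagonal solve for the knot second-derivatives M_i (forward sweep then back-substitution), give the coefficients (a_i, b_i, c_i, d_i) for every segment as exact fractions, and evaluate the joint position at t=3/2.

  seg 0: a=-4 b=2020/399 c=0 d=-106/399
  seg 1: a=4 b=748/399 c=-212/133 d=298/1197
  seg 2: a=2 b=-386/399 c=86/133 d=-85/1197
  seg 3: a=3 b=397/399 c=1/133 d=-1/399
S(3/2) = 205/76

Δ: Δ0=4, Δ1=-2/3, Δ2=1/3, Δ3=1
row 1: diag=10, rhs=-28; c'=3/10, d'=-14/5
row 2: denom=12−3·3/10=111/10; d'=(6−3·-14/5)/(111/10)=48/37
row 3: denom=8−3·10/37=266/37; d'=(4−3·48/37)/(266/37)=2/133
back: M3=2/133
back: M2=48/37−10/37·2/133=172/133
back: M1=-14/5−3/10·172/133=-424/133
M: M0=0, M1=-424/133, M2=172/133, M3=2/133, M4=0
seg 0: a=-4, c=M0/2=0, d=(M1−M0)/(6·2)=-106/399, b=Δ0−h0·(2M0+M1)/6=2020/399
seg 1: a=4, c=M1/2=-212/133, d=(M2−M1)/(6·3)=298/1197, b=Δ1−h1·(2M1+M2)/6=748/399
seg 2: a=2, c=M2/2=86/133, d=(M3−M2)/(6·3)=-85/1197, b=Δ2−h2·(2M2+M3)/6=-386/399
seg 3: a=3, c=M3/2=1/133, d=(M4−M3)/(6·1)=-1/399, b=Δ3−h3·(2M3+M4)/6=397/399
t_q=3/2 → seg 0, τ=3/2; S=-4+2020/399·τ+0·τ²+-106/399·τ³=205/76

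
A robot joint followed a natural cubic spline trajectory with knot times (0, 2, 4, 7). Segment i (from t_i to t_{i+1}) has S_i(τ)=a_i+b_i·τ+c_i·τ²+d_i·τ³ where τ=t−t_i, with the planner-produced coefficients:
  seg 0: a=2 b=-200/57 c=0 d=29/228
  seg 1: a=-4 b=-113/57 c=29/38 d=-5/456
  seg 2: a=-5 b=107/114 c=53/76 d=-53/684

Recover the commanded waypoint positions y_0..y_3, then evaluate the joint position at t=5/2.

y_0 = S_0(0) = a_0 = 2
y_1 = S_1(0) = a_1 = -4
y_2 = S_2(0) = a_2 = -5
y_3 = S_2(3) = 2
t_q=5/2 is in segment 1 (τ=1/2); S_1(τ)=-5839/1216

y_0=2 y_1=-4 y_2=-5 y_3=2
S(5/2) = -5839/1216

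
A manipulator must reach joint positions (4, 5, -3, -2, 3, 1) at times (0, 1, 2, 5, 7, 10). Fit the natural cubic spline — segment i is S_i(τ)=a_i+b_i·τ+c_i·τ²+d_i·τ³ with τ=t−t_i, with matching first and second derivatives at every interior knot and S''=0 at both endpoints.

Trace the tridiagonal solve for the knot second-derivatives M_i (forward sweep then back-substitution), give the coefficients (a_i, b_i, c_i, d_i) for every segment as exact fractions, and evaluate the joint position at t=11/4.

Δ: Δ0=1, Δ1=-8, Δ2=1/3, Δ3=5/2, Δ4=-2/3
row 1: diag=4, rhs=-54; c'=1/4, d'=-27/2
row 2: denom=8−1·1/4=31/4; d'=(50−1·-27/2)/(31/4)=254/31
row 3: denom=10−3·12/31=274/31; d'=(13−3·254/31)/(274/31)=-359/274
row 4: denom=10−2·31/137=1308/137; d'=(-19−2·-359/274)/(1308/137)=-187/109
back: M4=-187/109
back: M3=-359/274−31/137·-187/109=-201/218
back: M2=254/31−12/31·-201/218=932/109
back: M1=-27/2−1/4·932/109=-3409/218
M: M0=0, M1=-3409/218, M2=932/109, M3=-201/218, M4=-187/109, M5=0
seg 0: a=4, c=M0/2=0, d=(M1−M0)/(6·1)=-3409/1308, b=Δ0−h0·(2M0+M1)/6=4717/1308
seg 1: a=5, c=M1/2=-3409/436, d=(M2−M1)/(6·1)=5273/1308, b=Δ1−h1·(2M1+M2)/6=-2755/654
seg 2: a=-3, c=M2/2=466/109, d=(M3−M2)/(6·3)=-2065/3924, b=Δ2−h2·(2M2+M3)/6=-10145/1308
seg 3: a=-2, c=M3/2=-201/436, d=(M4−M3)/(6·2)=-173/2616, b=Δ3−h3·(2M3+M4)/6=2411/654
seg 4: a=3, c=M4/2=-187/218, d=(M5−M4)/(6·3)=187/1962, b=Δ4−h4·(2M4+M5)/6=343/327
t_q=11/4 → seg 2, τ=3/4; S=-3+-10145/1308·τ+466/109·τ²+-2065/3924·τ³=-185123/27904

  seg 0: a=4 b=4717/1308 c=0 d=-3409/1308
  seg 1: a=5 b=-2755/654 c=-3409/436 d=5273/1308
  seg 2: a=-3 b=-10145/1308 c=466/109 d=-2065/3924
  seg 3: a=-2 b=2411/654 c=-201/436 d=-173/2616
  seg 4: a=3 b=343/327 c=-187/218 d=187/1962
S(11/4) = -185123/27904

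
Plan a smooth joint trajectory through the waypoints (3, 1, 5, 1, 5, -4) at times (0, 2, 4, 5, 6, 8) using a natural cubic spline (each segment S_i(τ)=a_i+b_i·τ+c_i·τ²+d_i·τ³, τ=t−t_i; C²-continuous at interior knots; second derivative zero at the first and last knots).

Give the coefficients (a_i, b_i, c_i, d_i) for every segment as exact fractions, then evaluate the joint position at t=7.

Δ: Δ0=-1, Δ1=2, Δ2=-4, Δ3=4, Δ4=-9/2
row 1: diag=8, rhs=18; c'=1/4, d'=9/4
row 2: denom=6−2·1/4=11/2; d'=(-36−2·9/4)/(11/2)=-81/11
row 3: denom=4−1·2/11=42/11; d'=(48−1·-81/11)/(42/11)=29/2
row 4: denom=6−1·11/42=241/42; d'=(-51−1·29/2)/(241/42)=-2751/241
back: M4=-2751/241
back: M3=29/2−11/42·-2751/241=4215/241
back: M2=-81/11−2/11·4215/241=-2541/241
back: M1=9/4−1/4·-2541/241=2355/482
M: M0=0, M1=2355/482, M2=-2541/241, M3=4215/241, M4=-2751/241, M5=0
seg 0: a=3, c=M0/2=0, d=(M1−M0)/(6·2)=785/1928, b=Δ0−h0·(2M0+M1)/6=-1267/482
seg 1: a=1, c=M1/2=2355/964, d=(M2−M1)/(6·2)=-2479/1928, b=Δ1−h1·(2M1+M2)/6=544/241
seg 2: a=5, c=M2/2=-2541/482, d=(M3−M2)/(6·1)=1126/241, b=Δ2−h2·(2M2+M3)/6=-1639/482
seg 3: a=1, c=M3/2=4215/482, d=(M4−M3)/(6·1)=-1161/241, b=Δ3−h3·(2M3+M4)/6=35/482
seg 4: a=5, c=M4/2=-2751/482, d=(M5−M4)/(6·2)=917/964, b=Δ4−h4·(2M4+M5)/6=1499/482
t_q=7 → seg 4, τ=1; S=5+1499/482·τ+-2751/482·τ²+917/964·τ³=3233/964

  seg 0: a=3 b=-1267/482 c=0 d=785/1928
  seg 1: a=1 b=544/241 c=2355/964 d=-2479/1928
  seg 2: a=5 b=-1639/482 c=-2541/482 d=1126/241
  seg 3: a=1 b=35/482 c=4215/482 d=-1161/241
  seg 4: a=5 b=1499/482 c=-2751/482 d=917/964
S(7) = 3233/964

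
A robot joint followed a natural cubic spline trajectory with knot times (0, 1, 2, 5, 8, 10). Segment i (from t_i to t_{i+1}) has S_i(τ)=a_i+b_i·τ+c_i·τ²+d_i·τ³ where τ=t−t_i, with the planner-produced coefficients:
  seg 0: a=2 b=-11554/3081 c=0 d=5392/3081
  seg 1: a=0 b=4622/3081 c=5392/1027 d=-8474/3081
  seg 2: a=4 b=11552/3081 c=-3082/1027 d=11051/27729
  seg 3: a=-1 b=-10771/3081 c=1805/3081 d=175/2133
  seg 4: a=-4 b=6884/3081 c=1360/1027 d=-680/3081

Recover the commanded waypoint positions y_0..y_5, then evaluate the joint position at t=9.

y_0=2 y_1=0 y_2=4 y_3=-1 y_4=-4 y_5=4
S(9) = -680/1027

y_0 = S_0(0) = a_0 = 2
y_1 = S_1(0) = a_1 = 0
y_2 = S_2(0) = a_2 = 4
y_3 = S_3(0) = a_3 = -1
y_4 = S_4(0) = a_4 = -4
y_5 = S_4(2) = 4
t_q=9 is in segment 4 (τ=1); S_4(τ)=-680/1027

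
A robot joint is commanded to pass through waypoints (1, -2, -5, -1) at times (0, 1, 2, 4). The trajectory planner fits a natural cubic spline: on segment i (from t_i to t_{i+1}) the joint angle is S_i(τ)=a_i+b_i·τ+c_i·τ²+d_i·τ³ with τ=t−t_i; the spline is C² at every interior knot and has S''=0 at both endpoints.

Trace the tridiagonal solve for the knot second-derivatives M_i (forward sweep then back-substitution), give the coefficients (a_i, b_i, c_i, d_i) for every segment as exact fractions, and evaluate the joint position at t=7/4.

  seg 0: a=1 b=-64/23 c=0 d=-5/23
  seg 1: a=-2 b=-79/23 c=-15/23 d=25/23
  seg 2: a=-5 b=-34/23 c=60/23 d=-10/23
S(7/4) = -287/64

Δ: Δ0=-3, Δ1=-3, Δ2=2
row 1: diag=4, rhs=0; c'=1/4, d'=0
row 2: denom=6−1·1/4=23/4; d'=(30−1·0)/(23/4)=120/23
back: M2=120/23
back: M1=0−1/4·120/23=-30/23
M: M0=0, M1=-30/23, M2=120/23, M3=0
seg 0: a=1, c=M0/2=0, d=(M1−M0)/(6·1)=-5/23, b=Δ0−h0·(2M0+M1)/6=-64/23
seg 1: a=-2, c=M1/2=-15/23, d=(M2−M1)/(6·1)=25/23, b=Δ1−h1·(2M1+M2)/6=-79/23
seg 2: a=-5, c=M2/2=60/23, d=(M3−M2)/(6·2)=-10/23, b=Δ2−h2·(2M2+M3)/6=-34/23
t_q=7/4 → seg 1, τ=3/4; S=-2+-79/23·τ+-15/23·τ²+25/23·τ³=-287/64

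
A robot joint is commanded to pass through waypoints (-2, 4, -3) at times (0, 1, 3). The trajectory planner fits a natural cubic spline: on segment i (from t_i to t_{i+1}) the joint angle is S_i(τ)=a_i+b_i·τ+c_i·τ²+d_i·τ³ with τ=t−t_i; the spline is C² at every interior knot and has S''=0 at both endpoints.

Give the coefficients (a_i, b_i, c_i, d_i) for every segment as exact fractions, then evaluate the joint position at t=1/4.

Δ: Δ0=6, Δ1=-7/2
row 1: diag=6, rhs=-57; c'=1/3, d'=-19/2
back: M1=-19/2
M: M0=0, M1=-19/2, M2=0
seg 0: a=-2, c=M0/2=0, d=(M1−M0)/(6·1)=-19/12, b=Δ0−h0·(2M0+M1)/6=91/12
seg 1: a=4, c=M1/2=-19/4, d=(M2−M1)/(6·2)=19/24, b=Δ1−h1·(2M1+M2)/6=17/6
t_q=1/4 → seg 0, τ=1/4; S=-2+91/12·τ+0·τ²+-19/12·τ³=-33/256

  seg 0: a=-2 b=91/12 c=0 d=-19/12
  seg 1: a=4 b=17/6 c=-19/4 d=19/24
S(1/4) = -33/256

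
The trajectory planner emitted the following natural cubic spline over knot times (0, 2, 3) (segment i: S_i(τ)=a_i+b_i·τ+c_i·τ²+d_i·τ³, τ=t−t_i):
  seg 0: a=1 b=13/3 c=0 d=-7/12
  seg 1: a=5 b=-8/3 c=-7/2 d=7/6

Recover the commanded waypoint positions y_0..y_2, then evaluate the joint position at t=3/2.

y_0=1 y_1=5 y_2=0
S(3/2) = 177/32

y_0 = S_0(0) = a_0 = 1
y_1 = S_1(0) = a_1 = 5
y_2 = S_1(1) = 0
t_q=3/2 is in segment 0 (τ=3/2); S_0(τ)=177/32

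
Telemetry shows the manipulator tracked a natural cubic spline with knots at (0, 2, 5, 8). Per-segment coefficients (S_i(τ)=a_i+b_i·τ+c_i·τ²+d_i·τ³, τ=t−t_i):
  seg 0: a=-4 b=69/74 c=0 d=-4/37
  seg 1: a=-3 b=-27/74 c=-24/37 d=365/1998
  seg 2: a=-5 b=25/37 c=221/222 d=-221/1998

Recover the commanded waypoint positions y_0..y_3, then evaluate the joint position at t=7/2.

y_0 = S_0(0) = a_0 = -4
y_1 = S_1(0) = a_1 = -3
y_2 = S_2(0) = a_2 = -5
y_3 = S_2(3) = 3
t_q=7/2 is in segment 1 (τ=3/2); S_1(τ)=-2599/592

y_0=-4 y_1=-3 y_2=-5 y_3=3
S(7/2) = -2599/592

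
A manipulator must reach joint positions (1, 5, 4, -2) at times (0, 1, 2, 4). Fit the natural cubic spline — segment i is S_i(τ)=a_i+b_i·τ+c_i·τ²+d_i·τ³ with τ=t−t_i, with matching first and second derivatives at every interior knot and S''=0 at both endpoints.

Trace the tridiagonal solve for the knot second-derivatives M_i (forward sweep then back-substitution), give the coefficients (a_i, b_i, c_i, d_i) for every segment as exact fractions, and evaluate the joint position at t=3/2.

Δ: Δ0=4, Δ1=-1, Δ2=-3
row 1: diag=4, rhs=-30; c'=1/4, d'=-15/2
row 2: denom=6−1·1/4=23/4; d'=(-12−1·-15/2)/(23/4)=-18/23
back: M2=-18/23
back: M1=-15/2−1/4·-18/23=-168/23
M: M0=0, M1=-168/23, M2=-18/23, M3=0
seg 0: a=1, c=M0/2=0, d=(M1−M0)/(6·1)=-28/23, b=Δ0−h0·(2M0+M1)/6=120/23
seg 1: a=5, c=M1/2=-84/23, d=(M2−M1)/(6·1)=25/23, b=Δ1−h1·(2M1+M2)/6=36/23
seg 2: a=4, c=M2/2=-9/23, d=(M3−M2)/(6·2)=3/46, b=Δ2−h2·(2M2+M3)/6=-57/23
t_q=3/2 → seg 1, τ=1/2; S=5+36/23·τ+-84/23·τ²+25/23·τ³=921/184

  seg 0: a=1 b=120/23 c=0 d=-28/23
  seg 1: a=5 b=36/23 c=-84/23 d=25/23
  seg 2: a=4 b=-57/23 c=-9/23 d=3/46
S(3/2) = 921/184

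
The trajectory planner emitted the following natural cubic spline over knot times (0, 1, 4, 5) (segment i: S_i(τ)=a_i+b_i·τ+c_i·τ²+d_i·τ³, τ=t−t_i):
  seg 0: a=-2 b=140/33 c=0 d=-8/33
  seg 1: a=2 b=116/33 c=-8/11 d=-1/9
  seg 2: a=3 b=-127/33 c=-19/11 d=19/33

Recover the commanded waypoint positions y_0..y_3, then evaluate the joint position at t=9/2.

y_0 = S_0(0) = a_0 = -2
y_1 = S_1(0) = a_1 = 2
y_2 = S_2(0) = a_2 = 3
y_3 = S_2(1) = -2
t_q=9/2 is in segment 2 (τ=1/2); S_2(τ)=63/88

y_0=-2 y_1=2 y_2=3 y_3=-2
S(9/2) = 63/88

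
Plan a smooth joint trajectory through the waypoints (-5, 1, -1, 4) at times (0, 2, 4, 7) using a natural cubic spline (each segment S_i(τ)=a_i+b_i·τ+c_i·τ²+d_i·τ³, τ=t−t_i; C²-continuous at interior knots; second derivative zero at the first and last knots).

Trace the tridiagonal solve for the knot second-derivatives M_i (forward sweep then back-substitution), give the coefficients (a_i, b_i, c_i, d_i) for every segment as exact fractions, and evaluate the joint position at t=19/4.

  seg 0: a=-5 b=239/57 c=0 d=-17/57
  seg 1: a=1 b=35/57 c=-34/19 d=28/57
  seg 2: a=-1 b=-37/57 c=22/19 d=-22/171
S(19/4) = -541/608

Δ: Δ0=3, Δ1=-1, Δ2=5/3
row 1: diag=8, rhs=-24; c'=1/4, d'=-3
row 2: denom=10−2·1/4=19/2; d'=(16−2·-3)/(19/2)=44/19
back: M2=44/19
back: M1=-3−1/4·44/19=-68/19
M: M0=0, M1=-68/19, M2=44/19, M3=0
seg 0: a=-5, c=M0/2=0, d=(M1−M0)/(6·2)=-17/57, b=Δ0−h0·(2M0+M1)/6=239/57
seg 1: a=1, c=M1/2=-34/19, d=(M2−M1)/(6·2)=28/57, b=Δ1−h1·(2M1+M2)/6=35/57
seg 2: a=-1, c=M2/2=22/19, d=(M3−M2)/(6·3)=-22/171, b=Δ2−h2·(2M2+M3)/6=-37/57
t_q=19/4 → seg 2, τ=3/4; S=-1+-37/57·τ+22/19·τ²+-22/171·τ³=-541/608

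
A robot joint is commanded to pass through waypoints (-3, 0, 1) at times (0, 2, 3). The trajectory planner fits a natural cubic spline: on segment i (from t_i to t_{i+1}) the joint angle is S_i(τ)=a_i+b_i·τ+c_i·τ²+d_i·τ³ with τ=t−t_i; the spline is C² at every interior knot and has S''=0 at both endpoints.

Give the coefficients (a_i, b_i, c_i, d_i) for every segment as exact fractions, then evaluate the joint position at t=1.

  seg 0: a=-3 b=5/3 c=0 d=-1/24
  seg 1: a=0 b=7/6 c=-1/4 d=1/12
S(1) = -11/8

Δ: Δ0=3/2, Δ1=1
row 1: diag=6, rhs=-3; c'=1/6, d'=-1/2
back: M1=-1/2
M: M0=0, M1=-1/2, M2=0
seg 0: a=-3, c=M0/2=0, d=(M1−M0)/(6·2)=-1/24, b=Δ0−h0·(2M0+M1)/6=5/3
seg 1: a=0, c=M1/2=-1/4, d=(M2−M1)/(6·1)=1/12, b=Δ1−h1·(2M1+M2)/6=7/6
t_q=1 → seg 0, τ=1; S=-3+5/3·τ+0·τ²+-1/24·τ³=-11/8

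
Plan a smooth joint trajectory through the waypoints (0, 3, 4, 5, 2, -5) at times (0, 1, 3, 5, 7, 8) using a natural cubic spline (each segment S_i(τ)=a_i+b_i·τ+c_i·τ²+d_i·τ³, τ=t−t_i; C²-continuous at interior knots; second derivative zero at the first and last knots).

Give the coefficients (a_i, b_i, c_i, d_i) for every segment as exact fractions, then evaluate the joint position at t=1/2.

  seg 0: a=0 b=775/224 c=0 d=-103/224
  seg 1: a=3 b=233/112 c=-309/224 d=33/112
  seg 2: a=4 b=11/112 c=87/224 d=-3/32
  seg 3: a=5 b=59/112 c=-39/224 d=-47/112
  seg 4: a=2 b=-583/112 c=-603/224 d=201/224
S(1/2) = 2997/1792

Δ: Δ0=3, Δ1=1/2, Δ2=1/2, Δ3=-3/2, Δ4=-7
row 1: diag=6, rhs=-15; c'=1/3, d'=-5/2
row 2: denom=8−2·1/3=22/3; d'=(0−2·-5/2)/(22/3)=15/22
row 3: denom=8−2·3/11=82/11; d'=(-12−2·15/22)/(82/11)=-147/82
row 4: denom=6−2·11/41=224/41; d'=(-33−2·-147/82)/(224/41)=-603/112
back: M4=-603/112
back: M3=-147/82−11/41·-603/112=-39/112
back: M2=15/22−3/11·-39/112=87/112
back: M1=-5/2−1/3·87/112=-309/112
M: M0=0, M1=-309/112, M2=87/112, M3=-39/112, M4=-603/112, M5=0
seg 0: a=0, c=M0/2=0, d=(M1−M0)/(6·1)=-103/224, b=Δ0−h0·(2M0+M1)/6=775/224
seg 1: a=3, c=M1/2=-309/224, d=(M2−M1)/(6·2)=33/112, b=Δ1−h1·(2M1+M2)/6=233/112
seg 2: a=4, c=M2/2=87/224, d=(M3−M2)/(6·2)=-3/32, b=Δ2−h2·(2M2+M3)/6=11/112
seg 3: a=5, c=M3/2=-39/224, d=(M4−M3)/(6·2)=-47/112, b=Δ3−h3·(2M3+M4)/6=59/112
seg 4: a=2, c=M4/2=-603/224, d=(M5−M4)/(6·1)=201/224, b=Δ4−h4·(2M4+M5)/6=-583/112
t_q=1/2 → seg 0, τ=1/2; S=0+775/224·τ+0·τ²+-103/224·τ³=2997/1792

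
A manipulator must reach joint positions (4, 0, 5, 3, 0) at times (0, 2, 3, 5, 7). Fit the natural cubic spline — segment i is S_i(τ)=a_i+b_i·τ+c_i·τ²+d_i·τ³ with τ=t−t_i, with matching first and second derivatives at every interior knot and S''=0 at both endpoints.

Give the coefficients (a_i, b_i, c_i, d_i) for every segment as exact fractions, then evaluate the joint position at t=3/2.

Δ: Δ0=-2, Δ1=5, Δ2=-1, Δ3=-3/2
row 1: diag=6, rhs=42; c'=1/6, d'=7
row 2: denom=6−1·1/6=35/6; d'=(-36−1·7)/(35/6)=-258/35
row 3: denom=8−2·12/35=256/35; d'=(-3−2·-258/35)/(256/35)=411/256
back: M3=411/256
back: M2=-258/35−12/35·411/256=-507/64
back: M1=7−1/6·-507/64=1065/128
M: M0=0, M1=1065/128, M2=-507/64, M3=411/256, M4=0
seg 0: a=4, c=M0/2=0, d=(M1−M0)/(6·2)=355/512, b=Δ0−h0·(2M0+M1)/6=-611/128
seg 1: a=0, c=M1/2=1065/256, d=(M2−M1)/(6·1)=-693/256, b=Δ1−h1·(2M1+M2)/6=227/64
seg 2: a=5, c=M2/2=-507/128, d=(M3−M2)/(6·2)=813/1024, b=Δ2−h2·(2M2+M3)/6=959/256
seg 3: a=3, c=M3/2=411/512, d=(M4−M3)/(6·2)=-137/1024, b=Δ3−h3·(2M3+M4)/6=-329/128
t_q=3/2 → seg 0, τ=3/2; S=4+-611/128·τ+0·τ²+355/512·τ³=-3359/4096

  seg 0: a=4 b=-611/128 c=0 d=355/512
  seg 1: a=0 b=227/64 c=1065/256 d=-693/256
  seg 2: a=5 b=959/256 c=-507/128 d=813/1024
  seg 3: a=3 b=-329/128 c=411/512 d=-137/1024
S(3/2) = -3359/4096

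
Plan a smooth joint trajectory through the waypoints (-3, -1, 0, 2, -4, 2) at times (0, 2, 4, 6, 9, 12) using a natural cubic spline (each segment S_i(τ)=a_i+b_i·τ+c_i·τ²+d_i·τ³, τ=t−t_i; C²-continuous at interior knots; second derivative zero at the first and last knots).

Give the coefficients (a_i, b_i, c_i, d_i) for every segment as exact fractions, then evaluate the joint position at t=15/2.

Δ: Δ0=1, Δ1=1/2, Δ2=1, Δ3=-2, Δ4=2
row 1: diag=8, rhs=-3; c'=1/4, d'=-3/8
row 2: denom=8−2·1/4=15/2; d'=(3−2·-3/8)/(15/2)=1/2
row 3: denom=10−2·4/15=142/15; d'=(-18−2·1/2)/(142/15)=-285/142
row 4: denom=12−3·45/142=1569/142; d'=(24−3·-285/142)/(1569/142)=1421/523
back: M4=1421/523
back: M3=-285/142−45/142·1421/523=-1500/523
back: M2=1/2−4/15·-1500/523=1323/1046
back: M1=-3/8−1/4·1323/1046=-723/1046
M: M0=0, M1=-723/1046, M2=1323/1046, M3=-1500/523, M4=1421/523, M5=0
seg 0: a=-3, c=M0/2=0, d=(M1−M0)/(6·2)=-241/4184, b=Δ0−h0·(2M0+M1)/6=1287/1046
seg 1: a=-1, c=M1/2=-723/2092, d=(M2−M1)/(6·2)=341/2092, b=Δ1−h1·(2M1+M2)/6=282/523
seg 2: a=0, c=M2/2=1323/2092, d=(M3−M2)/(6·2)=-1441/4184, b=Δ2−h2·(2M2+M3)/6=582/523
seg 3: a=2, c=M3/2=-750/523, d=(M4−M3)/(6·3)=2921/9414, b=Δ3−h3·(2M3+M4)/6=-513/1046
seg 4: a=-4, c=M4/2=1421/1046, d=(M5−M4)/(6·3)=-1421/9414, b=Δ4−h4·(2M4+M5)/6=-375/523
t_q=15/2 → seg 3, τ=3/2; S=2+-513/1046·τ+-750/523·τ²+2921/9414·τ³=-7657/8368

  seg 0: a=-3 b=1287/1046 c=0 d=-241/4184
  seg 1: a=-1 b=282/523 c=-723/2092 d=341/2092
  seg 2: a=0 b=582/523 c=1323/2092 d=-1441/4184
  seg 3: a=2 b=-513/1046 c=-750/523 d=2921/9414
  seg 4: a=-4 b=-375/523 c=1421/1046 d=-1421/9414
S(15/2) = -7657/8368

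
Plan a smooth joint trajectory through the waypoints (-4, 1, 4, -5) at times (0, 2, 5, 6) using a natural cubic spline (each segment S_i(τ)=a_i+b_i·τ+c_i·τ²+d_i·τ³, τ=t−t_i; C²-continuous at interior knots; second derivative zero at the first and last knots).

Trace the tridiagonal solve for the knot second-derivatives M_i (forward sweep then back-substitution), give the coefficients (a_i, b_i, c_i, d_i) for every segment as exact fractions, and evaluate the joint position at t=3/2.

  seg 0: a=-4 b=283/142 c=0 d=9/71
  seg 1: a=1 b=499/142 c=54/71 d=-227/426
  seg 2: a=4 b=-448/71 c=-573/142 d=191/142
S(3/2) = -331/568

Δ: Δ0=5/2, Δ1=1, Δ2=-9
row 1: diag=10, rhs=-9; c'=3/10, d'=-9/10
row 2: denom=8−3·3/10=71/10; d'=(-60−3·-9/10)/(71/10)=-573/71
back: M2=-573/71
back: M1=-9/10−3/10·-573/71=108/71
M: M0=0, M1=108/71, M2=-573/71, M3=0
seg 0: a=-4, c=M0/2=0, d=(M1−M0)/(6·2)=9/71, b=Δ0−h0·(2M0+M1)/6=283/142
seg 1: a=1, c=M1/2=54/71, d=(M2−M1)/(6·3)=-227/426, b=Δ1−h1·(2M1+M2)/6=499/142
seg 2: a=4, c=M2/2=-573/142, d=(M3−M2)/(6·1)=191/142, b=Δ2−h2·(2M2+M3)/6=-448/71
t_q=3/2 → seg 0, τ=3/2; S=-4+283/142·τ+0·τ²+9/71·τ³=-331/568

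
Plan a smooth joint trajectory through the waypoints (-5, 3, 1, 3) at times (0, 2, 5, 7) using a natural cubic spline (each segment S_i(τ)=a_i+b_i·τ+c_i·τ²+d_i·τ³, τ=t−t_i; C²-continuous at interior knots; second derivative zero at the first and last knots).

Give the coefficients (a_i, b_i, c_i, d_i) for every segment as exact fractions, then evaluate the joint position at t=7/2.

Δ: Δ0=4, Δ1=-2/3, Δ2=1
row 1: diag=10, rhs=-28; c'=3/10, d'=-14/5
row 2: denom=10−3·3/10=91/10; d'=(10−3·-14/5)/(91/10)=184/91
back: M2=184/91
back: M1=-14/5−3/10·184/91=-310/91
M: M0=0, M1=-310/91, M2=184/91, M3=0
seg 0: a=-5, c=M0/2=0, d=(M1−M0)/(6·2)=-155/546, b=Δ0−h0·(2M0+M1)/6=1402/273
seg 1: a=3, c=M1/2=-155/91, d=(M2−M1)/(6·3)=19/63, b=Δ1−h1·(2M1+M2)/6=472/273
seg 2: a=1, c=M2/2=92/91, d=(M3−M2)/(6·2)=-46/273, b=Δ2−h2·(2M2+M3)/6=-95/273
t_q=7/2 → seg 1, τ=3/2; S=3+472/273·τ+-155/91·τ²+19/63·τ³=289/104

  seg 0: a=-5 b=1402/273 c=0 d=-155/546
  seg 1: a=3 b=472/273 c=-155/91 d=19/63
  seg 2: a=1 b=-95/273 c=92/91 d=-46/273
S(7/2) = 289/104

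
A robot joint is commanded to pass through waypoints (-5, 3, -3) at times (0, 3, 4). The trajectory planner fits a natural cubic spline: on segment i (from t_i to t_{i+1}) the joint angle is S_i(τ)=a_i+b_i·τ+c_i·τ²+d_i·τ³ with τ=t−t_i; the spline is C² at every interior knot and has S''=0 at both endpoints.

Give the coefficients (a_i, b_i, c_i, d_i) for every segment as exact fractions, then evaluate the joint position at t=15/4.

Δ: Δ0=8/3, Δ1=-6
row 1: diag=8, rhs=-52; c'=1/8, d'=-13/2
back: M1=-13/2
M: M0=0, M1=-13/2, M2=0
seg 0: a=-5, c=M0/2=0, d=(M1−M0)/(6·3)=-13/36, b=Δ0−h0·(2M0+M1)/6=71/12
seg 1: a=3, c=M1/2=-13/4, d=(M2−M1)/(6·1)=13/12, b=Δ1−h1·(2M1+M2)/6=-23/6
t_q=15/4 → seg 1, τ=3/4; S=3+-23/6·τ+-13/4·τ²+13/12·τ³=-319/256

  seg 0: a=-5 b=71/12 c=0 d=-13/36
  seg 1: a=3 b=-23/6 c=-13/4 d=13/12
S(15/4) = -319/256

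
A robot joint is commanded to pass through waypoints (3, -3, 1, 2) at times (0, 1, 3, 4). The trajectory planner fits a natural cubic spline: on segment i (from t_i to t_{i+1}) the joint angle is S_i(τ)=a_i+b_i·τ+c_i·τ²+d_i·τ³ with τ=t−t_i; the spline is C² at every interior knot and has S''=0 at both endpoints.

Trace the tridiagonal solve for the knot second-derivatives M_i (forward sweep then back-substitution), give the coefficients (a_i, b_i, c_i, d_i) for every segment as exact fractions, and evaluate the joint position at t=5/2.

  seg 0: a=3 b=-121/16 c=0 d=25/16
  seg 1: a=-3 b=-23/8 c=75/16 d=-9/8
  seg 2: a=1 b=19/8 c=-33/16 d=11/16
S(5/2) = -9/16

Δ: Δ0=-6, Δ1=2, Δ2=1
row 1: diag=6, rhs=48; c'=1/3, d'=8
row 2: denom=6−2·1/3=16/3; d'=(-6−2·8)/(16/3)=-33/8
back: M2=-33/8
back: M1=8−1/3·-33/8=75/8
M: M0=0, M1=75/8, M2=-33/8, M3=0
seg 0: a=3, c=M0/2=0, d=(M1−M0)/(6·1)=25/16, b=Δ0−h0·(2M0+M1)/6=-121/16
seg 1: a=-3, c=M1/2=75/16, d=(M2−M1)/(6·2)=-9/8, b=Δ1−h1·(2M1+M2)/6=-23/8
seg 2: a=1, c=M2/2=-33/16, d=(M3−M2)/(6·1)=11/16, b=Δ2−h2·(2M2+M3)/6=19/8
t_q=5/2 → seg 1, τ=3/2; S=-3+-23/8·τ+75/16·τ²+-9/8·τ³=-9/16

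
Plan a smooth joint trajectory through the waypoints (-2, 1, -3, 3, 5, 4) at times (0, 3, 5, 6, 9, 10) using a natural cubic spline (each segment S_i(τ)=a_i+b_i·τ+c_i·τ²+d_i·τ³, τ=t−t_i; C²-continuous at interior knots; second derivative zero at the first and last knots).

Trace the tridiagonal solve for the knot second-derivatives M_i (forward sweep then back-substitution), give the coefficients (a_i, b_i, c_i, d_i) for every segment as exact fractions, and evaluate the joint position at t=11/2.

Δ: Δ0=1, Δ1=-2, Δ2=6, Δ3=2/3, Δ4=-1
row 1: diag=10, rhs=-18; c'=1/5, d'=-9/5
row 2: denom=6−2·1/5=28/5; d'=(48−2·-9/5)/(28/5)=129/14
row 3: denom=8−1·5/28=219/28; d'=(-32−1·129/14)/(219/28)=-1154/219
row 4: denom=8−3·28/73=500/73; d'=(-10−3·-1154/219)/(500/73)=106/125
back: M4=106/125
back: M3=-1154/219−28/73·106/125=-2098/375
back: M2=129/14−5/28·-2098/375=766/75
back: M1=-9/5−1/5·766/75=-1441/375
M: M0=0, M1=-1441/375, M2=766/75, M3=-2098/375, M4=106/125, M5=0
seg 0: a=-2, c=M0/2=0, d=(M1−M0)/(6·3)=-1441/6750, b=Δ0−h0·(2M0+M1)/6=2191/750
seg 1: a=1, c=M1/2=-1441/750, d=(M2−M1)/(6·2)=1757/1500, b=Δ1−h1·(2M1+M2)/6=-1066/375
seg 2: a=-3, c=M2/2=383/75, d=(M3−M2)/(6·1)=-988/375, b=Δ2−h2·(2M2+M3)/6=441/125
seg 3: a=3, c=M3/2=-1049/375, d=(M4−M3)/(6·3)=1208/3375, b=Δ3−h3·(2M3+M4)/6=2189/375
seg 4: a=5, c=M4/2=53/125, d=(M5−M4)/(6·1)=-53/375, b=Δ4−h4·(2M4+M5)/6=-481/375
t_q=11/2 → seg 2, τ=1/2; S=-3+441/125·τ+383/75·τ²+-988/375·τ³=-433/1500

  seg 0: a=-2 b=2191/750 c=0 d=-1441/6750
  seg 1: a=1 b=-1066/375 c=-1441/750 d=1757/1500
  seg 2: a=-3 b=441/125 c=383/75 d=-988/375
  seg 3: a=3 b=2189/375 c=-1049/375 d=1208/3375
  seg 4: a=5 b=-481/375 c=53/125 d=-53/375
S(11/2) = -433/1500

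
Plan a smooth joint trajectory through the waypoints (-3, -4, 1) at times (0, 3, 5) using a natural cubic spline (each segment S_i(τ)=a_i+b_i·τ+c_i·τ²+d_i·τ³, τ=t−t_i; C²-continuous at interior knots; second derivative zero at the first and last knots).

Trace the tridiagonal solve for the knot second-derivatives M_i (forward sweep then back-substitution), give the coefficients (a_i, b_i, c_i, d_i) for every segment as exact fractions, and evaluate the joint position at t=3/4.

  seg 0: a=-3 b=-71/60 c=0 d=17/180
  seg 1: a=-4 b=41/30 c=17/20 d=-17/120
S(3/4) = -985/256

Δ: Δ0=-1/3, Δ1=5/2
row 1: diag=10, rhs=17; c'=1/5, d'=17/10
back: M1=17/10
M: M0=0, M1=17/10, M2=0
seg 0: a=-3, c=M0/2=0, d=(M1−M0)/(6·3)=17/180, b=Δ0−h0·(2M0+M1)/6=-71/60
seg 1: a=-4, c=M1/2=17/20, d=(M2−M1)/(6·2)=-17/120, b=Δ1−h1·(2M1+M2)/6=41/30
t_q=3/4 → seg 0, τ=3/4; S=-3+-71/60·τ+0·τ²+17/180·τ³=-985/256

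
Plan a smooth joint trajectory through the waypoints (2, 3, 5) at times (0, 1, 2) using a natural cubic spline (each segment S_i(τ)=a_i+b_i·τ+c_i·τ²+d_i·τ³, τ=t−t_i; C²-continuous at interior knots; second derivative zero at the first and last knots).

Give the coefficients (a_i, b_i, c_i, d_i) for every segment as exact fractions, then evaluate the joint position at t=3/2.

Δ: Δ0=1, Δ1=2
row 1: diag=4, rhs=6; c'=1/4, d'=3/2
back: M1=3/2
M: M0=0, M1=3/2, M2=0
seg 0: a=2, c=M0/2=0, d=(M1−M0)/(6·1)=1/4, b=Δ0−h0·(2M0+M1)/6=3/4
seg 1: a=3, c=M1/2=3/4, d=(M2−M1)/(6·1)=-1/4, b=Δ1−h1·(2M1+M2)/6=3/2
t_q=3/2 → seg 1, τ=1/2; S=3+3/2·τ+3/4·τ²+-1/4·τ³=125/32

  seg 0: a=2 b=3/4 c=0 d=1/4
  seg 1: a=3 b=3/2 c=3/4 d=-1/4
S(3/2) = 125/32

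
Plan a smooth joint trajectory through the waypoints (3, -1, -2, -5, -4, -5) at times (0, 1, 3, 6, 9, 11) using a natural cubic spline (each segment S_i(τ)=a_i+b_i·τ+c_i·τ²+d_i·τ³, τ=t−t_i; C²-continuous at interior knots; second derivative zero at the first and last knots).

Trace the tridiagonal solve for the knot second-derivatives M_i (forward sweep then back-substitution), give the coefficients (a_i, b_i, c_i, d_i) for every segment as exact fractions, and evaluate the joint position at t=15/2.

Δ: Δ0=-4, Δ1=-1/2, Δ2=-1, Δ3=1/3, Δ4=-1/2
row 1: diag=6, rhs=21; c'=1/3, d'=7/2
row 2: denom=10−2·1/3=28/3; d'=(-3−2·7/2)/(28/3)=-15/14
row 3: denom=12−3·9/28=309/28; d'=(8−3·-15/14)/(309/28)=314/309
row 4: denom=10−3·28/103=946/103; d'=(-5−3·314/309)/(946/103)=-829/946
back: M4=-829/946
back: M3=314/309−28/103·-829/946=1780/1419
back: M2=-15/14−9/28·1780/1419=-1395/946
back: M1=7/2−1/3·-1395/946=1888/473
M: M0=0, M1=1888/473, M2=-1395/946, M3=1780/1419, M4=-829/946, M5=0
seg 0: a=3, c=M0/2=0, d=(M1−M0)/(6·1)=944/1419, b=Δ0−h0·(2M0+M1)/6=-6620/1419
seg 1: a=-1, c=M1/2=944/473, d=(M2−M1)/(6·2)=-5171/11352, b=Δ1−h1·(2M1+M2)/6=-3788/1419
seg 2: a=-2, c=M2/2=-1395/1892, d=(M3−M2)/(6·3)=7745/51084, b=Δ2−h2·(2M2+M3)/6=-433/2838
seg 3: a=-5, c=M3/2=890/1419, d=(M4−M3)/(6·3)=-6047/51084, b=Δ3−h3·(2M3+M4)/6=-2741/5676
seg 4: a=-4, c=M4/2=-829/1892, d=(M5−M4)/(6·2)=829/11352, b=Δ4−h4·(2M4+M5)/6=239/2838
t_q=15/2 → seg 3, τ=3/2; S=-5+-2741/5676·τ+890/1419·τ²+-6047/51084·τ³=-71331/15136

  seg 0: a=3 b=-6620/1419 c=0 d=944/1419
  seg 1: a=-1 b=-3788/1419 c=944/473 d=-5171/11352
  seg 2: a=-2 b=-433/2838 c=-1395/1892 d=7745/51084
  seg 3: a=-5 b=-2741/5676 c=890/1419 d=-6047/51084
  seg 4: a=-4 b=239/2838 c=-829/1892 d=829/11352
S(15/2) = -71331/15136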